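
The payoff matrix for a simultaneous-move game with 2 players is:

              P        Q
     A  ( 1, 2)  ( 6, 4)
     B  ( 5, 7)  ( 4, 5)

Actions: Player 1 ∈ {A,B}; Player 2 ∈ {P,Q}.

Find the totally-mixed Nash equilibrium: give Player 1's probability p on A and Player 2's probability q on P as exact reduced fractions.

(p,q) = (1/2, 1/3)

P1 indiff ⇒ q·1+(1-q)·6 = q·5+(1-q)·4 ⇒ q(-4) = (1-q)(-2) ⇒ q = 1/3
P2 indiff ⇒ p·2+(1-p)·7 = p·4+(1-p)·5 ⇒ p(-2) = (1-p)(-2) ⇒ p = 1/2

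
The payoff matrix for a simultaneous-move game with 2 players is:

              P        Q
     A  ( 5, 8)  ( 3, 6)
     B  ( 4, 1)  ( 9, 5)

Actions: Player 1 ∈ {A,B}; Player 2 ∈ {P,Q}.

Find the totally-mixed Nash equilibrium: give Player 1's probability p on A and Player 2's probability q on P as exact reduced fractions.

P1 indiff ⇒ q·5+(1-q)·3 = q·4+(1-q)·9 ⇒ q(1) = (1-q)(6) ⇒ q = 6/7
P2 indiff ⇒ p·8+(1-p)·1 = p·6+(1-p)·5 ⇒ p(2) = (1-p)(4) ⇒ p = 2/3

(p,q) = (2/3, 6/7)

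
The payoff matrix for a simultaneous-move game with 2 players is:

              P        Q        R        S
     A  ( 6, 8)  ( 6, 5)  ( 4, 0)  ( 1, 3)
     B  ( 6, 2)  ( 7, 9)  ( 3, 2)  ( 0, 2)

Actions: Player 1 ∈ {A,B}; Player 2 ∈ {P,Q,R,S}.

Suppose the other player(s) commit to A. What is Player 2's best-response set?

u_2(P vs A) = 8
u_2(Q vs A) = 5
u_2(R vs A) = 0
u_2(S vs A) = 3
max payoff 8 at {P}

BR_2 = {P}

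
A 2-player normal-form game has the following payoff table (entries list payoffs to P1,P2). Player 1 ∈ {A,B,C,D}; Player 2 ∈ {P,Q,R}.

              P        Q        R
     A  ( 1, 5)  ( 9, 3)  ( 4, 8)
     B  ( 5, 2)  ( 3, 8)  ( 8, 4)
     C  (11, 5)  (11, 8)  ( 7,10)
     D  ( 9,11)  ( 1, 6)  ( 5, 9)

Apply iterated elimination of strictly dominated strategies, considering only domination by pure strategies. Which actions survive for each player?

P1 drop A (C beats it: P:11>1 Q:11>9 R:7>4)
P1 drop D (C beats it: P:11>9 Q:11>1 R:7>5)
P2 drop P (Q beats it: B:8>2 C:8>5)
P1→{B,C} P2→{Q,R}

IESDS → P1:{B,C} P2:{Q,R}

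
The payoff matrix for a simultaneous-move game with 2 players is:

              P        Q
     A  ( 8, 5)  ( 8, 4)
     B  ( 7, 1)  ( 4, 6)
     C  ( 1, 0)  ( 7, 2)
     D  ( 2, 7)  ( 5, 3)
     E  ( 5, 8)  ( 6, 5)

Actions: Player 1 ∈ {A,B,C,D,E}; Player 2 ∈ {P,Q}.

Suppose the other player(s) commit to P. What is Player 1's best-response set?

u_1(A vs P) = 8
u_1(B vs P) = 7
u_1(C vs P) = 1
u_1(D vs P) = 2
u_1(E vs P) = 5
max payoff 8 at {A}

BR_1 = {A}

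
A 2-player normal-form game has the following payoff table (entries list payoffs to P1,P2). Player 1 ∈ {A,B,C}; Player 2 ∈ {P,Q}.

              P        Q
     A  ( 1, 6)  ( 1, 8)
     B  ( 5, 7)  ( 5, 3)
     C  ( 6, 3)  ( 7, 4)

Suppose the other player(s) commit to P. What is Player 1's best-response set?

u_1(A vs P) = 1
u_1(B vs P) = 5
u_1(C vs P) = 6
max payoff 6 at {C}

P1 best: {C}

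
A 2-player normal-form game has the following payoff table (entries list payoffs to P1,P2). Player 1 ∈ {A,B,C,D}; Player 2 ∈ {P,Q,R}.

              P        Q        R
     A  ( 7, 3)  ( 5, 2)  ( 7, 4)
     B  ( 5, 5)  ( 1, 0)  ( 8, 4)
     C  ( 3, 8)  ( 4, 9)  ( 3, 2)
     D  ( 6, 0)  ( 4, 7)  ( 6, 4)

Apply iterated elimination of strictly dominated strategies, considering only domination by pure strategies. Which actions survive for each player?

IESDS → P1:{A,B} P2:{P,R}

P1 drop C (A beats it: P:7>3 Q:5>4 R:7>3)
P1 drop D (A beats it: P:7>6 Q:5>4 R:7>6)
P2 drop Q (P beats it: A:3>2 B:5>0)
P1→{A,B} P2→{P,R}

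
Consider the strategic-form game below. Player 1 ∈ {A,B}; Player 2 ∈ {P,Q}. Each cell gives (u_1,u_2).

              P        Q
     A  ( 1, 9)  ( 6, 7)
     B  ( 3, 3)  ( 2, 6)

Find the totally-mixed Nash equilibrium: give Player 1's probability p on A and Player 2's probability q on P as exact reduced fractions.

P1 mixes 3/5 on A; P2 mixes 2/3 on P

P1 indiff ⇒ q·1+(1-q)·6 = q·3+(1-q)·2 ⇒ q(-2) = (1-q)(-4) ⇒ q = 2/3
P2 indiff ⇒ p·9+(1-p)·3 = p·7+(1-p)·6 ⇒ p(2) = (1-p)(3) ⇒ p = 3/5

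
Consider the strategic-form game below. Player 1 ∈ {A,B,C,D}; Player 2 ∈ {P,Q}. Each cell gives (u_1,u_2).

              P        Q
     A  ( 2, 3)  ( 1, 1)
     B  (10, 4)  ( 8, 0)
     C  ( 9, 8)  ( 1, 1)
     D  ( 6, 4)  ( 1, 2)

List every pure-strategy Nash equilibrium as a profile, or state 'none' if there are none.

Nash profiles: (B,P)

(A,P): not NE [P1→B gives 10>2]
(A,Q): not NE [P1→B gives 8>1; P2→P gives 3>1]
(B,P): NE
(B,Q): not NE [P2→P gives 4>0]
(C,P): not NE [P1→B gives 10>9]
(C,Q): not NE [P1→B gives 8>1; P2→P gives 8>1]
(D,P): not NE [P1→B gives 10>6]
(D,Q): not NE [P1→B gives 8>1; P2→P gives 4>2]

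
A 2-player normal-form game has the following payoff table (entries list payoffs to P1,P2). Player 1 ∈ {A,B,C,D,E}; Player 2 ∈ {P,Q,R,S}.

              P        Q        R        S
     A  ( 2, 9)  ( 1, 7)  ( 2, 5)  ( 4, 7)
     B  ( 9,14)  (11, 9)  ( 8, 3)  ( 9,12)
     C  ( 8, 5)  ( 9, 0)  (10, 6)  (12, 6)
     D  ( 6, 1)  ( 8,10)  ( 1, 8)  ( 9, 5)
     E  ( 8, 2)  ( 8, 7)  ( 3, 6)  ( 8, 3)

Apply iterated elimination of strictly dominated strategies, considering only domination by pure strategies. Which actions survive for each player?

P1 drop A (B beats it: P:9>2 Q:11>1 R:8>2 S:9>4)
P1 drop D (C beats it: P:8>6 Q:9>8 R:10>1 S:12>9)
P1 drop E (B beats it: P:9>8 Q:11>8 R:8>3 S:9>8)
P2 drop Q (P beats it: B:14>9 C:5>0)
P1→{B,C} P2→{P,R,S}

Survivors P1:{B,C} P2:{P,R,S}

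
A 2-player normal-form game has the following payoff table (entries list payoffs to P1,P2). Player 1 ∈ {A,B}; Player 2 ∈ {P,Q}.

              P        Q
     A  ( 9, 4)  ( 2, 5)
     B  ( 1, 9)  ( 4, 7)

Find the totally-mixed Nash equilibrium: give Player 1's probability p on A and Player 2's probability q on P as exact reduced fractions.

P1 indiff ⇒ q·9+(1-q)·2 = q·1+(1-q)·4 ⇒ q(8) = (1-q)(2) ⇒ q = 1/5
P2 indiff ⇒ p·4+(1-p)·9 = p·5+(1-p)·7 ⇒ p(-1) = (1-p)(-2) ⇒ p = 2/3

(p,q) = (2/3, 1/5)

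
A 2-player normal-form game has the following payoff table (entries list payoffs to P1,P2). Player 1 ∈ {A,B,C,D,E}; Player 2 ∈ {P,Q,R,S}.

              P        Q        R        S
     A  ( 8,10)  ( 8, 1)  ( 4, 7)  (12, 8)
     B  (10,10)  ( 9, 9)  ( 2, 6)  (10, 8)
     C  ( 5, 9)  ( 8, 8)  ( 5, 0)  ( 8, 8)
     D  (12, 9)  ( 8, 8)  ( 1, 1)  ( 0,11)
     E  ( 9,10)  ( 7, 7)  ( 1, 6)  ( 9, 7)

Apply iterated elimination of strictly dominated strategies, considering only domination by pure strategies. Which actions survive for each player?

P1 drop E (B beats it: P:10>9 Q:9>7 R:2>1 S:10>9)
P2 drop Q (P beats it: A:10>1 B:10>9 C:9>8 D:9>8)
P2 drop R (P beats it: A:10>7 B:10>6 C:9>0 D:9>1)
P1 drop C (A beats it: P:8>5 S:12>8)
P1→{A,B,D} P2→{P,S}

Remaining: P1:{A,B,D} P2:{P,S}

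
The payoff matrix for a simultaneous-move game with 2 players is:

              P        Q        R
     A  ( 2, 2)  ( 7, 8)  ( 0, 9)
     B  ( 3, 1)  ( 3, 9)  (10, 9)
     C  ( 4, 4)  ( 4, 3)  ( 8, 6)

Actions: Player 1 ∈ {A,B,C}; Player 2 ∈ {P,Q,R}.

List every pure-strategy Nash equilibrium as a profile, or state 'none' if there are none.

(A,P): not NE [P1→C gives 4>2; P2→R gives 9>2]
(A,Q): not NE [P2→R gives 9>8]
(A,R): not NE [P1→B gives 10>0]
(B,P): not NE [P1→C gives 4>3; P2→R gives 9>1]
(B,Q): not NE [P1→A gives 7>3]
(B,R): NE
(C,P): not NE [P2→R gives 6>4]
(C,Q): not NE [P1→A gives 7>4; P2→R gives 6>3]
(C,R): not NE [P1→B gives 10>8]

NE set: (B,R)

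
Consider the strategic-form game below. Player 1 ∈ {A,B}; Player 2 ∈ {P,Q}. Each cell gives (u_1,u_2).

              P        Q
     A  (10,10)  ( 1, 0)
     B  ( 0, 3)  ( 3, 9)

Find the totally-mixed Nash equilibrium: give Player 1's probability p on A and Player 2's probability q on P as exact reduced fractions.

(p,q) = (3/8, 1/6)

P1 indiff ⇒ q·10+(1-q)·1 = q·0+(1-q)·3 ⇒ q(10) = (1-q)(2) ⇒ q = 1/6
P2 indiff ⇒ p·10+(1-p)·3 = p·0+(1-p)·9 ⇒ p(10) = (1-p)(6) ⇒ p = 3/8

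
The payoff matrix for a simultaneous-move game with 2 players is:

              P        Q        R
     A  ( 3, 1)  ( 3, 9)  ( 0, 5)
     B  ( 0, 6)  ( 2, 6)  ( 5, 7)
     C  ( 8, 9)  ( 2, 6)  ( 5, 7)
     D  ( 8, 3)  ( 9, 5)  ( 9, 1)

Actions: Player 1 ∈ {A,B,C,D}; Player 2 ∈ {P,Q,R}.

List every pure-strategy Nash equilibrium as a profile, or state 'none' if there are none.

NE set: (C,P), (D,Q)

(A,P): not NE [P1→D gives 8>3; P2→Q gives 9>1]
(A,Q): not NE [P1→D gives 9>3]
(A,R): not NE [P1→D gives 9>0; P2→Q gives 9>5]
(B,P): not NE [P1→D gives 8>0; P2→R gives 7>6]
(B,Q): not NE [P1→D gives 9>2; P2→R gives 7>6]
(B,R): not NE [P1→D gives 9>5]
(C,P): NE
(C,Q): not NE [P1→D gives 9>2; P2→P gives 9>6]
(C,R): not NE [P1→D gives 9>5; P2→P gives 9>7]
(D,P): not NE [P2→Q gives 5>3]
(D,Q): NE
(D,R): not NE [P2→Q gives 5>1]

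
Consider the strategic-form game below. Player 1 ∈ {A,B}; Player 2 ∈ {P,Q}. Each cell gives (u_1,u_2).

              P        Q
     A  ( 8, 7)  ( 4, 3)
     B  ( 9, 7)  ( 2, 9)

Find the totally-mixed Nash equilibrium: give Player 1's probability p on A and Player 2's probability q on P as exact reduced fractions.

P1 indiff ⇒ q·8+(1-q)·4 = q·9+(1-q)·2 ⇒ q(-1) = (1-q)(-2) ⇒ q = 2/3
P2 indiff ⇒ p·7+(1-p)·7 = p·3+(1-p)·9 ⇒ p(4) = (1-p)(2) ⇒ p = 1/3

P1 mixes 1/3 on A; P2 mixes 2/3 on P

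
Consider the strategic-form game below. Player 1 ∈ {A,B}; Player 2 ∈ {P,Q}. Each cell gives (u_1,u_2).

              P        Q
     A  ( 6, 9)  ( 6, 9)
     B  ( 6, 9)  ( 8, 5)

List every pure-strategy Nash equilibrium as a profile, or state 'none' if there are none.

(A,P): NE
(A,Q): not NE [P1→B gives 8>6]
(B,P): NE
(B,Q): not NE [P2→P gives 9>5]

NE set: (A,P), (B,P)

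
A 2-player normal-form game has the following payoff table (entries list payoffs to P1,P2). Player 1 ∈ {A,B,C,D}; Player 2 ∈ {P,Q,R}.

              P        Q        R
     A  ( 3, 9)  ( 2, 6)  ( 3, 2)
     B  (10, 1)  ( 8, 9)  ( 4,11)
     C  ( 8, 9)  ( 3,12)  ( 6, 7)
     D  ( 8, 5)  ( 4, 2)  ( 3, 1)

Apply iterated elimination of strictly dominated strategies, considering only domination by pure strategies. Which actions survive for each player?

P1 drop A (B beats it: P:10>3 Q:8>2 R:4>3)
P1 drop D (B beats it: P:10>8 Q:8>4 R:4>3)
P2 drop P (Q beats it: B:9>1 C:12>9)
P1→{B,C} P2→{Q,R}

Remaining: P1:{B,C} P2:{Q,R}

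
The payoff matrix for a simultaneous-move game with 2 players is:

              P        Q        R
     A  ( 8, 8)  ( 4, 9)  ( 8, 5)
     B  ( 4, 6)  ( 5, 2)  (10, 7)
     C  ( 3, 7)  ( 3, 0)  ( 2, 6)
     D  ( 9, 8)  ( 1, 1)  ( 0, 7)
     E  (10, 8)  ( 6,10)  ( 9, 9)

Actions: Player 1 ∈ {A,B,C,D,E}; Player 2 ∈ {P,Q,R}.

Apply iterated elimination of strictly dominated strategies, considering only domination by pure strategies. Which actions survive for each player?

P1 drop A (E beats it: P:10>8 Q:6>4 R:9>8)
P1 drop C (B beats it: P:4>3 Q:5>3 R:10>2)
P1 drop D (E beats it: P:10>9 Q:6>1 R:9>0)
P2 drop P (R beats it: B:7>6 E:9>8)
P1→{B,E} P2→{Q,R}

Survivors P1:{B,E} P2:{Q,R}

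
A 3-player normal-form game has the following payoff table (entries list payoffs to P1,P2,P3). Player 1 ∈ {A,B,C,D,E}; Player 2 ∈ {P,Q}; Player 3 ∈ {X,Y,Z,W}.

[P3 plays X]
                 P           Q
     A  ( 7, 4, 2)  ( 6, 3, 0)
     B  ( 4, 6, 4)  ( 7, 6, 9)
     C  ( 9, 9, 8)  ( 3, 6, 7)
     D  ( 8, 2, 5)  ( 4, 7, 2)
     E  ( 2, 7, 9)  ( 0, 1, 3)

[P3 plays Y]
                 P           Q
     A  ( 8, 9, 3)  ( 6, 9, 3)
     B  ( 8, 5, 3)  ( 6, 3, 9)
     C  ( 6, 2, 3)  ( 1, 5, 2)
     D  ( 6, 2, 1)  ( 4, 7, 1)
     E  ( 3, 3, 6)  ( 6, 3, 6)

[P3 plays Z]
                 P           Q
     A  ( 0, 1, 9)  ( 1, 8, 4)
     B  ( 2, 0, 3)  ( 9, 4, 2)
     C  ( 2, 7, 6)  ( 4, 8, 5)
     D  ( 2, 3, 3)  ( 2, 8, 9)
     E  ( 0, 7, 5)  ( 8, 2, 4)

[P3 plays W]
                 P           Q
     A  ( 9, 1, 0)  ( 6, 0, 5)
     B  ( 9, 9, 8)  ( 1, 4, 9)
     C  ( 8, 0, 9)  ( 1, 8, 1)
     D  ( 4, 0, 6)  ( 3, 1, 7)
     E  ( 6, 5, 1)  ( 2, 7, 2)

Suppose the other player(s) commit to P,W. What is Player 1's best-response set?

u_1(A vs P,W) = 9
u_1(B vs P,W) = 9
u_1(C vs P,W) = 8
u_1(D vs P,W) = 4
u_1(E vs P,W) = 6
max payoff 9 at {A,B}

BR_1 = {A,B}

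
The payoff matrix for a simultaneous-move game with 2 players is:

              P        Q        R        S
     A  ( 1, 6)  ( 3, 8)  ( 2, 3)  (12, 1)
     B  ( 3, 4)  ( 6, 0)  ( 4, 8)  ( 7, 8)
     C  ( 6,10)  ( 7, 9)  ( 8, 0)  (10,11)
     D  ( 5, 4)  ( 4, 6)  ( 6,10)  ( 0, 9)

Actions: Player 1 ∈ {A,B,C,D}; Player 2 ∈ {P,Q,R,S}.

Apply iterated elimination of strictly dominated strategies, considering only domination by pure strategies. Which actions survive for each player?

IESDS → P1:{A,C} P2:{P,Q,S}

P1 drop B (C beats it: P:6>3 Q:7>6 R:8>4 S:10>7)
P1 drop D (C beats it: P:6>5 Q:7>4 R:8>6 S:10>0)
P2 drop R (P beats it: A:6>3 C:10>0)
P1→{A,C} P2→{P,Q,S}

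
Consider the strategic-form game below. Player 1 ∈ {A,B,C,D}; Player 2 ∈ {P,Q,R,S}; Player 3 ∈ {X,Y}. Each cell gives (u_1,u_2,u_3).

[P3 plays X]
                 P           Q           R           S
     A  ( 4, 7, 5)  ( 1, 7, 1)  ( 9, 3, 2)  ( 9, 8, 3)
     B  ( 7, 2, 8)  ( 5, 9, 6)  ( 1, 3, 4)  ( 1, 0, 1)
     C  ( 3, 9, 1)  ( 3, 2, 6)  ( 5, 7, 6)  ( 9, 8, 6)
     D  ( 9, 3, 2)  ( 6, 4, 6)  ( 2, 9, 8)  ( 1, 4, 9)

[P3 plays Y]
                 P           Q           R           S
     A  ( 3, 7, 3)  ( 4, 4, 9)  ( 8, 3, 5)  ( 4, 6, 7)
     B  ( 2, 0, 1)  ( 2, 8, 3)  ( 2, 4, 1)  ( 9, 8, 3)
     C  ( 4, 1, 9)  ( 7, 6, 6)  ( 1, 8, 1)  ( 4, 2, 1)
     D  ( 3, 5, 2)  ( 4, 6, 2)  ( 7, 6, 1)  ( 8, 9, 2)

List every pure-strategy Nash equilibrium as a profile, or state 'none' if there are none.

(A,P,X): not NE [P1→D gives 9>4; P2→S gives 8>7]
(A,P,Y): not NE [P1→C gives 4>3; P3→X gives 5>3]
(A,Q,X): not NE [P1→D gives 6>1; P2→S gives 8>7; P3→Y gives 9>1]
(A,Q,Y): not NE [P1→C gives 7>4; P2→P gives 7>4]
(A,R,X): not NE [P2→S gives 8>3; P3→Y gives 5>2]
(A,R,Y): not NE [P2→P gives 7>3]
(A,S,X): not NE [P3→Y gives 7>3]
(A,S,Y): not NE [P1→B gives 9>4; P2→P gives 7>6]
(B,P,X): not NE [P1→D gives 9>7; P2→Q gives 9>2]
(B,P,Y): not NE [P1→C gives 4>2; P2→S gives 8>0; P3→X gives 8>1]
(B,Q,X): not NE [P1→D gives 6>5]
(B,Q,Y): not NE [P1→C gives 7>2; P3→X gives 6>3]
(B,R,X): not NE [P1→A gives 9>1; P2→Q gives 9>3]
(B,R,Y): not NE [P1→A gives 8>2; P2→S gives 8>4; P3→X gives 4>1]
(B,S,X): not NE [P1→C gives 9>1; P2→Q gives 9>0; P3→Y gives 3>1]
(B,S,Y): NE
(C,P,X): not NE [P1→D gives 9>3; P3→Y gives 9>1]
(C,P,Y): not NE [P2→R gives 8>1]
(C,Q,X): not NE [P1→D gives 6>3; P2→P gives 9>2]
(C,Q,Y): not NE [P2→R gives 8>6]
(C,R,X): not NE [P1→A gives 9>5; P2→P gives 9>7]
(C,R,Y): not NE [P1→A gives 8>1; P3→X gives 6>1]
(C,S,X): not NE [P2→P gives 9>8]
(C,S,Y): not NE [P1→B gives 9>4; P2→R gives 8>2; P3→X gives 6>1]
(D,P,X): not NE [P2→R gives 9>3]
(D,P,Y): not NE [P1→C gives 4>3; P2→S gives 9>5]
(D,Q,X): not NE [P2→R gives 9>4]
(D,Q,Y): not NE [P1→C gives 7>4; P2→S gives 9>6; P3→X gives 6>2]
(D,R,X): not NE [P1→A gives 9>2]
(D,R,Y): not NE [P1→A gives 8>7; P2→S gives 9>6; P3→X gives 8>1]
(D,S,X): not NE [P1→C gives 9>1; P2→R gives 9>4]
(D,S,Y): not NE [P1→B gives 9>8; P3→X gives 9>2]

NE set: (B,S,Y)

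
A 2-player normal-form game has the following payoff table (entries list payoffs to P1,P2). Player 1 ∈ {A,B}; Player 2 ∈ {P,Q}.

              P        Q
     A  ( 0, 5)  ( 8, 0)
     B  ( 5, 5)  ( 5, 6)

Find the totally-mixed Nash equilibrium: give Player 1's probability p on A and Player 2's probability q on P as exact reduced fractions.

P1 indiff ⇒ q·0+(1-q)·8 = q·5+(1-q)·5 ⇒ q(-5) = (1-q)(-3) ⇒ q = 3/8
P2 indiff ⇒ p·5+(1-p)·5 = p·0+(1-p)·6 ⇒ p(5) = (1-p)(1) ⇒ p = 1/6

(p,q) = (1/6, 3/8)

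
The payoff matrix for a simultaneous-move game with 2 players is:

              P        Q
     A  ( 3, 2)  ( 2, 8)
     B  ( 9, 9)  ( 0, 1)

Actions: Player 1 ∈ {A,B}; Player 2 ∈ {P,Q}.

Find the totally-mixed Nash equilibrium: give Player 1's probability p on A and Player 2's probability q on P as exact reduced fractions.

P1 indiff ⇒ q·3+(1-q)·2 = q·9+(1-q)·0 ⇒ q(-6) = (1-q)(-2) ⇒ q = 1/4
P2 indiff ⇒ p·2+(1-p)·9 = p·8+(1-p)·1 ⇒ p(-6) = (1-p)(-8) ⇒ p = 4/7

(p,q) = (4/7, 1/4)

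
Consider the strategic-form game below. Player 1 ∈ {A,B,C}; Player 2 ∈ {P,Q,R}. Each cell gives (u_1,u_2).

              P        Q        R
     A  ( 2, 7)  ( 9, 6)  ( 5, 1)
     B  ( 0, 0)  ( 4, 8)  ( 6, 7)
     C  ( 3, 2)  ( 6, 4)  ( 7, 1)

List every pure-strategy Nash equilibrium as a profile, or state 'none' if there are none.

PSNE: ∅

(A,P): not NE [P1→C gives 3>2]
(A,Q): not NE [P2→P gives 7>6]
(A,R): not NE [P1→C gives 7>5; P2→P gives 7>1]
(B,P): not NE [P1→C gives 3>0; P2→Q gives 8>0]
(B,Q): not NE [P1→A gives 9>4]
(B,R): not NE [P1→C gives 7>6; P2→Q gives 8>7]
(C,P): not NE [P2→Q gives 4>2]
(C,Q): not NE [P1→A gives 9>6]
(C,R): not NE [P2→Q gives 4>1]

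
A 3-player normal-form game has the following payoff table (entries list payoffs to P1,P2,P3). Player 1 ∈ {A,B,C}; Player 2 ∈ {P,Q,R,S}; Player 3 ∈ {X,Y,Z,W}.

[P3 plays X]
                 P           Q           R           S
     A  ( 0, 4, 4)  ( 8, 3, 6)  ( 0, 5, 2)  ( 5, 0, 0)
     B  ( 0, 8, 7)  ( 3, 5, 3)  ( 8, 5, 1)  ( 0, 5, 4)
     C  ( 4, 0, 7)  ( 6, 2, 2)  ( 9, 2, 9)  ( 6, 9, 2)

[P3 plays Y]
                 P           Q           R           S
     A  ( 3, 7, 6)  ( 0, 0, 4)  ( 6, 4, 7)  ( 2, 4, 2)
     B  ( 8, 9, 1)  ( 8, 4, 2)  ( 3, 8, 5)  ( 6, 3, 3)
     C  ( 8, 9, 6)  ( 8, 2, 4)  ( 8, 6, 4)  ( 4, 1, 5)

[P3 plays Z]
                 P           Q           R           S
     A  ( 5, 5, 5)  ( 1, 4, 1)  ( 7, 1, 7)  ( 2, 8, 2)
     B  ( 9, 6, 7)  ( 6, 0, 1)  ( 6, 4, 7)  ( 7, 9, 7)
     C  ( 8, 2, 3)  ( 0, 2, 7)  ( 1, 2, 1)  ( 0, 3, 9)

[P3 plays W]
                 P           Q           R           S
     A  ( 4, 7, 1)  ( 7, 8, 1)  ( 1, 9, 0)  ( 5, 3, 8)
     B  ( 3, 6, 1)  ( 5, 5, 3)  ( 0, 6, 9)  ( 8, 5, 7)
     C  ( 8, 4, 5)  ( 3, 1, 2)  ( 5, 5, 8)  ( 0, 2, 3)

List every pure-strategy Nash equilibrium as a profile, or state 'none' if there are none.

Nash profiles: (B,S,Z)

(A,P,X): not NE [P1→C gives 4>0; P2→R gives 5>4; P3→Y gives 6>4]
(A,P,Y): not NE [P1→C gives 8>3]
(A,P,Z): not NE [P1→B gives 9>5; P2→S gives 8>5; P3→Y gives 6>5]
(A,P,W): not NE [P1→C gives 8>4; P2→R gives 9>7; P3→Y gives 6>1]
(A,Q,X): not NE [P2→R gives 5>3]
(A,Q,Y): not NE [P1→C gives 8>0; P2→P gives 7>0; P3→X gives 6>4]
(A,Q,Z): not NE [P1→B gives 6>1; P2→S gives 8>4; P3→X gives 6>1]
(A,Q,W): not NE [P2→R gives 9>8; P3→X gives 6>1]
(A,R,X): not NE [P1→C gives 9>0; P3→Z gives 7>2]
(A,R,Y): not NE [P1→C gives 8>6; P2→P gives 7>4]
(A,R,Z): not NE [P2→S gives 8>1]
(A,R,W): not NE [P1→C gives 5>1; P3→Z gives 7>0]
(A,S,X): not NE [P1→C gives 6>5; P2→R gives 5>0; P3→W gives 8>0]
(A,S,Y): not NE [P1→B gives 6>2; P2→P gives 7>4; P3→W gives 8>2]
(A,S,Z): not NE [P1→B gives 7>2; P3→W gives 8>2]
(A,S,W): not NE [P1→B gives 8>5; P2→R gives 9>3]
(B,P,X): not NE [P1→C gives 4>0]
(B,P,Y): not NE [P3→Z gives 7>1]
(B,P,Z): not NE [P2→S gives 9>6]
(B,P,W): not NE [P1→C gives 8>3; P3→Z gives 7>1]
(B,Q,X): not NE [P1→A gives 8>3; P2→P gives 8>5]
(B,Q,Y): not NE [P2→P gives 9>4; P3→W gives 3>2]
(B,Q,Z): not NE [P2→S gives 9>0; P3→W gives 3>1]
(B,Q,W): not NE [P1→A gives 7>5; P2→R gives 6>5]
(B,R,X): not NE [P1→C gives 9>8; P2→P gives 8>5; P3→W gives 9>1]
(B,R,Y): not NE [P1→C gives 8>3; P2→P gives 9>8; P3→W gives 9>5]
(B,R,Z): not NE [P1→A gives 7>6; P2→S gives 9>4; P3→W gives 9>7]
(B,R,W): not NE [P1→C gives 5>0]
(B,S,X): not NE [P1→C gives 6>0; P2→P gives 8>5; P3→W gives 7>4]
(B,S,Y): not NE [P2→P gives 9>3; P3→W gives 7>3]
(B,S,Z): NE
(B,S,W): not NE [P2→R gives 6>5]
(C,P,X): not NE [P2→S gives 9>0]
(C,P,Y): not NE [P3→X gives 7>6]
(C,P,Z): not NE [P1→B gives 9>8; P2→S gives 3>2; P3→X gives 7>3]
(C,P,W): not NE [P2→R gives 5>4; P3→X gives 7>5]
(C,Q,X): not NE [P1→A gives 8>6; P2→S gives 9>2; P3→Z gives 7>2]
(C,Q,Y): not NE [P2→P gives 9>2; P3→Z gives 7>4]
(C,Q,Z): not NE [P1→B gives 6>0; P2→S gives 3>2]
(C,Q,W): not NE [P1→A gives 7>3; P2→R gives 5>1; P3→Z gives 7>2]
(C,R,X): not NE [P2→S gives 9>2]
(C,R,Y): not NE [P2→P gives 9>6; P3→X gives 9>4]
(C,R,Z): not NE [P1→A gives 7>1; P2→S gives 3>2; P3→X gives 9>1]
(C,R,W): not NE [P3→X gives 9>8]
(C,S,X): not NE [P3→Z gives 9>2]
(C,S,Y): not NE [P1→B gives 6>4; P2→P gives 9>1; P3→Z gives 9>5]
(C,S,Z): not NE [P1→B gives 7>0]
(C,S,W): not NE [P1→B gives 8>0; P2→R gives 5>2; P3→Z gives 9>3]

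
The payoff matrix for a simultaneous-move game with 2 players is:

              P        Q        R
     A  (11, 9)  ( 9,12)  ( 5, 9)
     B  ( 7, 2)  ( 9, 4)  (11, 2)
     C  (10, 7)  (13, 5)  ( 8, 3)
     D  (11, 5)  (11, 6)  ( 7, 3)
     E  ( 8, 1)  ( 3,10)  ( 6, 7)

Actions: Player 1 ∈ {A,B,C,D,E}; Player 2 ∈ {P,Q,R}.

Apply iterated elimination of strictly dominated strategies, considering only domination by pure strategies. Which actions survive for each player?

Survivors P1:{A,C,D} P2:{P,Q}

P1 drop E (C beats it: P:10>8 Q:13>3 R:8>6)
P2 drop R (Q beats it: A:12>9 B:4>2 C:5>3 D:6>3)
P1 drop B (C beats it: P:10>7 Q:13>9)
P1→{A,C,D} P2→{P,Q}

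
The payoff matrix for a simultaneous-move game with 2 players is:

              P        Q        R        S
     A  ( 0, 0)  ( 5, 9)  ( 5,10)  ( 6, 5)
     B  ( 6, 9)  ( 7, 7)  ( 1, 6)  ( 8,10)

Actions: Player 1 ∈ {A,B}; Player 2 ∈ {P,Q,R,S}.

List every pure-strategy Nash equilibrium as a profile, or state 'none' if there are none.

(A,P): not NE [P1→B gives 6>0; P2→R gives 10>0]
(A,Q): not NE [P1→B gives 7>5; P2→R gives 10>9]
(A,R): NE
(A,S): not NE [P1→B gives 8>6; P2→R gives 10>5]
(B,P): not NE [P2→S gives 10>9]
(B,Q): not NE [P2→S gives 10>7]
(B,R): not NE [P1→A gives 5>1; P2→S gives 10>6]
(B,S): NE

PSNE = {(A,R), (B,S)}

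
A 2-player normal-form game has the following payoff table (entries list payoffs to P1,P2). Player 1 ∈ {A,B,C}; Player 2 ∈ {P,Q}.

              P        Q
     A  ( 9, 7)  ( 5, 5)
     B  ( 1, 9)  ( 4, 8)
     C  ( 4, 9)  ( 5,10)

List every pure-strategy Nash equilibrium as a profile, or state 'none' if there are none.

Nash profiles: (A,P), (C,Q)

(A,P): NE
(A,Q): not NE [P2→P gives 7>5]
(B,P): not NE [P1→A gives 9>1]
(B,Q): not NE [P1→C gives 5>4; P2→P gives 9>8]
(C,P): not NE [P1→A gives 9>4; P2→Q gives 10>9]
(C,Q): NE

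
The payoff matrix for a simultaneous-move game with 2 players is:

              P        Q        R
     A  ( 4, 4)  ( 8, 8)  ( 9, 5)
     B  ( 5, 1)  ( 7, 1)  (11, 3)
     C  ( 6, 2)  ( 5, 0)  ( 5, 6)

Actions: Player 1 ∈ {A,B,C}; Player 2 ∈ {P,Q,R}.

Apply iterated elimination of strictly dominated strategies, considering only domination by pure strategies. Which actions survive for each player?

P2 drop P (R beats it: A:5>4 B:3>1 C:6>2)
P1 drop C (A beats it: Q:8>5 R:9>5)
P1→{A,B} P2→{Q,R}

Remaining: P1:{A,B} P2:{Q,R}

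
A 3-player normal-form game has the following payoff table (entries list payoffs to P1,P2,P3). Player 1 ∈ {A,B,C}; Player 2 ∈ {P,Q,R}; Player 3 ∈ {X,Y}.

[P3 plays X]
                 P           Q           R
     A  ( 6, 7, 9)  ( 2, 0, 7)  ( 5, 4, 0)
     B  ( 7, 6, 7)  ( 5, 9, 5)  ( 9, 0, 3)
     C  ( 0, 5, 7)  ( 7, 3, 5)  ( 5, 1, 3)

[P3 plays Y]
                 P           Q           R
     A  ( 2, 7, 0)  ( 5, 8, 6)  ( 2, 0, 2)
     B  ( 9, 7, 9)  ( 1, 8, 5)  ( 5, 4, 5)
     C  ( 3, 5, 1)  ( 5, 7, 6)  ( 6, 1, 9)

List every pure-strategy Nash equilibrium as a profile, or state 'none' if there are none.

NE set: (C,Q,Y)

(A,P,X): not NE [P1→B gives 7>6]
(A,P,Y): not NE [P1→B gives 9>2; P2→Q gives 8>7; P3→X gives 9>0]
(A,Q,X): not NE [P1→C gives 7>2; P2→P gives 7>0]
(A,Q,Y): not NE [P3→X gives 7>6]
(A,R,X): not NE [P1→B gives 9>5; P2→P gives 7>4; P3→Y gives 2>0]
(A,R,Y): not NE [P1→C gives 6>2; P2→Q gives 8>0]
(B,P,X): not NE [P2→Q gives 9>6; P3→Y gives 9>7]
(B,P,Y): not NE [P2→Q gives 8>7]
(B,Q,X): not NE [P1→C gives 7>5]
(B,Q,Y): not NE [P1→C gives 5>1]
(B,R,X): not NE [P2→Q gives 9>0; P3→Y gives 5>3]
(B,R,Y): not NE [P1→C gives 6>5; P2→Q gives 8>4]
(C,P,X): not NE [P1→B gives 7>0]
(C,P,Y): not NE [P1→B gives 9>3; P2→Q gives 7>5; P3→X gives 7>1]
(C,Q,X): not NE [P2→P gives 5>3; P3→Y gives 6>5]
(C,Q,Y): NE
(C,R,X): not NE [P1→B gives 9>5; P2→P gives 5>1; P3→Y gives 9>3]
(C,R,Y): not NE [P2→Q gives 7>1]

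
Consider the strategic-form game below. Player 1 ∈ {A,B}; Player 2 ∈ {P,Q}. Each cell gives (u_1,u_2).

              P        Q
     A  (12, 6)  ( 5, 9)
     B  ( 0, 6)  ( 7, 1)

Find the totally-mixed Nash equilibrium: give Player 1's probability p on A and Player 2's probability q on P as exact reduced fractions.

P1 mixes 5/8 on A; P2 mixes 1/7 on P

P1 indiff ⇒ q·12+(1-q)·5 = q·0+(1-q)·7 ⇒ q(12) = (1-q)(2) ⇒ q = 1/7
P2 indiff ⇒ p·6+(1-p)·6 = p·9+(1-p)·1 ⇒ p(-3) = (1-p)(-5) ⇒ p = 5/8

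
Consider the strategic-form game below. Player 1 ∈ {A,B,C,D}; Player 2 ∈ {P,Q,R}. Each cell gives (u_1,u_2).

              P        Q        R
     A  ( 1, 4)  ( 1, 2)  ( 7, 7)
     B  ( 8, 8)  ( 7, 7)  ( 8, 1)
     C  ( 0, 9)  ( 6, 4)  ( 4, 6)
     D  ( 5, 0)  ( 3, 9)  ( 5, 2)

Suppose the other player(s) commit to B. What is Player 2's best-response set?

P2 best: {P}

u_2(P vs B) = 8
u_2(Q vs B) = 7
u_2(R vs B) = 1
max payoff 8 at {P}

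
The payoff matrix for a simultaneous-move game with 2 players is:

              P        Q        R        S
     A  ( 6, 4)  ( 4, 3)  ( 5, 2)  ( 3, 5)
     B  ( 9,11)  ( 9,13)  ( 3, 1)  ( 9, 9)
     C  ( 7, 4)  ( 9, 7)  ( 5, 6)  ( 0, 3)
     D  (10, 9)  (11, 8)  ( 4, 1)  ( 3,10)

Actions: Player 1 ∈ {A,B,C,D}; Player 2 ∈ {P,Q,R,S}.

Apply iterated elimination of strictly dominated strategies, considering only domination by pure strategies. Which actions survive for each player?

Remaining: P1:{B,D} P2:{P,Q,S}

P2 drop R (Q beats it: A:3>2 B:13>1 C:7>6 D:8>1)
P1 drop A (B beats it: P:9>6 Q:9>4 S:9>3)
P1 drop C (D beats it: P:10>7 Q:11>9 S:3>0)
P1→{B,D} P2→{P,Q,S}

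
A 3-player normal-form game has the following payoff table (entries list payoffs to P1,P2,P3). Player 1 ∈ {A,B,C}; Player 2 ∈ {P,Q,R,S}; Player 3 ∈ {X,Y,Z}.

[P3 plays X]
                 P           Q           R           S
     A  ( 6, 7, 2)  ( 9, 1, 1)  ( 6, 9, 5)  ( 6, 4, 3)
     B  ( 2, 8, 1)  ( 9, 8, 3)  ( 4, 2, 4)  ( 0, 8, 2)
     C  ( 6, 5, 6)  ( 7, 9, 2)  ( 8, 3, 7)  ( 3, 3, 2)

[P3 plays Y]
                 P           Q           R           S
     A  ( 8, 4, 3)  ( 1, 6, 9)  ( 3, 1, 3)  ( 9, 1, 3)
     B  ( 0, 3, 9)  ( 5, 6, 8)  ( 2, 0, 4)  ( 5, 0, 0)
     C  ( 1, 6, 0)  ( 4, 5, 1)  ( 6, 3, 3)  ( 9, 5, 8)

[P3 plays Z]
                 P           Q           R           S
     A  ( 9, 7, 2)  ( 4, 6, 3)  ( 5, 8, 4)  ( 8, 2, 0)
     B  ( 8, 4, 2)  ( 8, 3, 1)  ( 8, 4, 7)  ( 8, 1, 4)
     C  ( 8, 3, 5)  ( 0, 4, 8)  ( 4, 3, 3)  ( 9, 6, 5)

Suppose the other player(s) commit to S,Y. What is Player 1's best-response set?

P1 best: {A,C}

u_1(A vs S,Y) = 9
u_1(B vs S,Y) = 5
u_1(C vs S,Y) = 9
max payoff 9 at {A,C}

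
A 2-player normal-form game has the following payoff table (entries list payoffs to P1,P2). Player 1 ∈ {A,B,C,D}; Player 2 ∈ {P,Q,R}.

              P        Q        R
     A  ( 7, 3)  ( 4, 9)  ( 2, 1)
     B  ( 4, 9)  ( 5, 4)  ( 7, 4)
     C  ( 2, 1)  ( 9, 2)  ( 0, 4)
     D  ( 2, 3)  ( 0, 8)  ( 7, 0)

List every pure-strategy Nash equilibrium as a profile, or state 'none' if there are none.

PSNE: ∅

(A,P): not NE [P2→Q gives 9>3]
(A,Q): not NE [P1→C gives 9>4]
(A,R): not NE [P1→D gives 7>2; P2→Q gives 9>1]
(B,P): not NE [P1→A gives 7>4]
(B,Q): not NE [P1→C gives 9>5; P2→P gives 9>4]
(B,R): not NE [P2→P gives 9>4]
(C,P): not NE [P1→A gives 7>2; P2→R gives 4>1]
(C,Q): not NE [P2→R gives 4>2]
(C,R): not NE [P1→D gives 7>0]
(D,P): not NE [P1→A gives 7>2; P2→Q gives 8>3]
(D,Q): not NE [P1→C gives 9>0]
(D,R): not NE [P2→Q gives 8>0]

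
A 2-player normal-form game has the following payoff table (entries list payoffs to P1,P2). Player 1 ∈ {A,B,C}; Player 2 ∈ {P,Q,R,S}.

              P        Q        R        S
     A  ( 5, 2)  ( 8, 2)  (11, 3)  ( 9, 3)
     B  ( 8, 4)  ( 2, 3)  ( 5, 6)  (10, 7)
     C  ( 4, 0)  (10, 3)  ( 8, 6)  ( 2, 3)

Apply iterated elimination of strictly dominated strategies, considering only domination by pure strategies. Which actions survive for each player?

P2 drop P (R beats it: A:3>2 B:6>4 C:6>0)
P2 drop Q (R beats it: A:3>2 B:6>3 C:6>3)
P1 drop C (A beats it: R:11>8 S:9>2)
P1→{A,B} P2→{R,S}

IESDS → P1:{A,B} P2:{R,S}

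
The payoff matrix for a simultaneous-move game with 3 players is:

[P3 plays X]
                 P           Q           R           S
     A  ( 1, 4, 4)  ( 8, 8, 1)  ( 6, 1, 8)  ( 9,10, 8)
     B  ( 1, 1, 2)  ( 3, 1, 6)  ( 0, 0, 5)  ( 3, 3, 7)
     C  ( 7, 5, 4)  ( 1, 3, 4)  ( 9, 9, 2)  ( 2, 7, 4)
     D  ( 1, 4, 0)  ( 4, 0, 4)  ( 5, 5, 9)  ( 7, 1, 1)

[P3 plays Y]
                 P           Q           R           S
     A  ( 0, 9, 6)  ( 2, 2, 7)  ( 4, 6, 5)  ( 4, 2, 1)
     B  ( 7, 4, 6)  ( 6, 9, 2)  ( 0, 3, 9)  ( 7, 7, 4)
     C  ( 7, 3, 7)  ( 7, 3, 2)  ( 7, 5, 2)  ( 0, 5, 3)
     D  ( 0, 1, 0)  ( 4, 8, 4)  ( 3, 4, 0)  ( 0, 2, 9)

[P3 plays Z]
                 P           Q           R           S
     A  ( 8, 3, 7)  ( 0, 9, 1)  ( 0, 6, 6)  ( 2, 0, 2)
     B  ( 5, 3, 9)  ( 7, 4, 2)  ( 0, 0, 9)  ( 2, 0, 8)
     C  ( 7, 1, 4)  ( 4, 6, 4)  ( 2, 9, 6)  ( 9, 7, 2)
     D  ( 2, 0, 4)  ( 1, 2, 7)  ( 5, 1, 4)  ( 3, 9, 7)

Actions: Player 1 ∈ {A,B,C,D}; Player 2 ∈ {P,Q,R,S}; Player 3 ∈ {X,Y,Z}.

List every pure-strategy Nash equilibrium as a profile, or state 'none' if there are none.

(A,P,X): not NE [P1→C gives 7>1; P2→S gives 10>4; P3→Z gives 7>4]
(A,P,Y): not NE [P1→C gives 7>0; P3→Z gives 7>6]
(A,P,Z): not NE [P2→Q gives 9>3]
(A,Q,X): not NE [P2→S gives 10>8; P3→Y gives 7>1]
(A,Q,Y): not NE [P1→C gives 7>2; P2→P gives 9>2]
(A,Q,Z): not NE [P1→B gives 7>0; P3→Y gives 7>1]
(A,R,X): not NE [P1→C gives 9>6; P2→S gives 10>1]
(A,R,Y): not NE [P1→C gives 7>4; P2→P gives 9>6; P3→X gives 8>5]
(A,R,Z): not NE [P1→D gives 5>0; P2→Q gives 9>6; P3→X gives 8>6]
(A,S,X): NE
(A,S,Y): not NE [P1→B gives 7>4; P2→P gives 9>2; P3→X gives 8>1]
(A,S,Z): not NE [P1→C gives 9>2; P2→Q gives 9>0; P3→X gives 8>2]
(B,P,X): not NE [P1→C gives 7>1; P2→S gives 3>1; P3→Z gives 9>2]
(B,P,Y): not NE [P2→Q gives 9>4; P3→Z gives 9>6]
(B,P,Z): not NE [P1→A gives 8>5; P2→Q gives 4>3]
(B,Q,X): not NE [P1→A gives 8>3; P2→S gives 3>1]
(B,Q,Y): not NE [P1→C gives 7>6; P3→X gives 6>2]
(B,Q,Z): not NE [P3→X gives 6>2]
(B,R,X): not NE [P1→C gives 9>0; P2→S gives 3>0; P3→Z gives 9>5]
(B,R,Y): not NE [P1→C gives 7>0; P2→Q gives 9>3]
(B,R,Z): not NE [P1→D gives 5>0; P2→Q gives 4>0]
(B,S,X): not NE [P1→A gives 9>3; P3→Z gives 8>7]
(B,S,Y): not NE [P2→Q gives 9>7; P3→Z gives 8>4]
(B,S,Z): not NE [P1→C gives 9>2; P2→Q gives 4>0]
(C,P,X): not NE [P2→R gives 9>5; P3→Y gives 7>4]
(C,P,Y): not NE [P2→S gives 5>3]
(C,P,Z): not NE [P1→A gives 8>7; P2→R gives 9>1; P3→Y gives 7>4]
(C,Q,X): not NE [P1→A gives 8>1; P2→R gives 9>3]
(C,Q,Y): not NE [P2→S gives 5>3; P3→Z gives 4>2]
(C,Q,Z): not NE [P1→B gives 7>4; P2→R gives 9>6]
(C,R,X): not NE [P3→Z gives 6>2]
(C,R,Y): not NE [P3→Z gives 6>2]
(C,R,Z): not NE [P1→D gives 5>2]
(C,S,X): not NE [P1→A gives 9>2; P2→R gives 9>7]
(C,S,Y): not NE [P1→B gives 7>0; P3→X gives 4>3]
(C,S,Z): not NE [P2→R gives 9>7; P3→X gives 4>2]
(D,P,X): not NE [P1→C gives 7>1; P2→R gives 5>4; P3→Z gives 4>0]
(D,P,Y): not NE [P1→C gives 7>0; P2→Q gives 8>1; P3→Z gives 4>0]
(D,P,Z): not NE [P1→A gives 8>2; P2→S gives 9>0]
(D,Q,X): not NE [P1→A gives 8>4; P2→R gives 5>0; P3→Z gives 7>4]
(D,Q,Y): not NE [P1→C gives 7>4; P3→Z gives 7>4]
(D,Q,Z): not NE [P1→B gives 7>1; P2→S gives 9>2]
(D,R,X): not NE [P1→C gives 9>5]
(D,R,Y): not NE [P1→C gives 7>3; P2→Q gives 8>4; P3→X gives 9>0]
(D,R,Z): not NE [P2→S gives 9>1; P3→X gives 9>4]
(D,S,X): not NE [P1→A gives 9>7; P2→R gives 5>1; P3→Y gives 9>1]
(D,S,Y): not NE [P1→B gives 7>0; P2→Q gives 8>2]
(D,S,Z): not NE [P1→C gives 9>3; P3→Y gives 9>7]

NE set: (A,S,X)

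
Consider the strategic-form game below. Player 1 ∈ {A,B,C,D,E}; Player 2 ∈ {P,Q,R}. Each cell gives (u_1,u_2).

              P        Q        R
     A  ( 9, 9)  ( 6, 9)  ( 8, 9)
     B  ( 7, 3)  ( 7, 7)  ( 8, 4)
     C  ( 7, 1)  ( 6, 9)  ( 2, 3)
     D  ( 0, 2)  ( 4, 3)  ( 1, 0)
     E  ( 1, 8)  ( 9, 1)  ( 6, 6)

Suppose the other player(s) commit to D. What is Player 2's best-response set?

argmax u_2 = {Q}

u_2(P vs D) = 2
u_2(Q vs D) = 3
u_2(R vs D) = 0
max payoff 3 at {Q}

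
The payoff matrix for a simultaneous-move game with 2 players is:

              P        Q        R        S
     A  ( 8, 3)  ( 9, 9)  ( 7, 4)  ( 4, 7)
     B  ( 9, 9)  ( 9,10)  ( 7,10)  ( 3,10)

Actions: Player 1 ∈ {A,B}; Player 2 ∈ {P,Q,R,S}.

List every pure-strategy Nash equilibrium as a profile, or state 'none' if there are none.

(A,P): not NE [P1→B gives 9>8; P2→Q gives 9>3]
(A,Q): NE
(A,R): not NE [P2→Q gives 9>4]
(A,S): not NE [P2→Q gives 9>7]
(B,P): not NE [P2→S gives 10>9]
(B,Q): NE
(B,R): NE
(B,S): not NE [P1→A gives 4>3]

Nash profiles: (A,Q), (B,Q), (B,R)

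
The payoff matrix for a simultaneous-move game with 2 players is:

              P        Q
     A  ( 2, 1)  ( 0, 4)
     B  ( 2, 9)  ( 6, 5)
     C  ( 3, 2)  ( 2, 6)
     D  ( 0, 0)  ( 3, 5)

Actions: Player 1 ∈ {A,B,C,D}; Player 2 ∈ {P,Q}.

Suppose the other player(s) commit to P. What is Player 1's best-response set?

P1 best: {C}

u_1(A vs P) = 2
u_1(B vs P) = 2
u_1(C vs P) = 3
u_1(D vs P) = 0
max payoff 3 at {C}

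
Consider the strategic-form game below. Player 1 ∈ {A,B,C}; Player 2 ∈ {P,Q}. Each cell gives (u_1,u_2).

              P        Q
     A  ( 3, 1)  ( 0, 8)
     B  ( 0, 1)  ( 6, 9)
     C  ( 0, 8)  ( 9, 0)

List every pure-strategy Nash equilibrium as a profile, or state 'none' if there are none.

No pure NE.

(A,P): not NE [P2→Q gives 8>1]
(A,Q): not NE [P1→C gives 9>0]
(B,P): not NE [P1→A gives 3>0; P2→Q gives 9>1]
(B,Q): not NE [P1→C gives 9>6]
(C,P): not NE [P1→A gives 3>0]
(C,Q): not NE [P2→P gives 8>0]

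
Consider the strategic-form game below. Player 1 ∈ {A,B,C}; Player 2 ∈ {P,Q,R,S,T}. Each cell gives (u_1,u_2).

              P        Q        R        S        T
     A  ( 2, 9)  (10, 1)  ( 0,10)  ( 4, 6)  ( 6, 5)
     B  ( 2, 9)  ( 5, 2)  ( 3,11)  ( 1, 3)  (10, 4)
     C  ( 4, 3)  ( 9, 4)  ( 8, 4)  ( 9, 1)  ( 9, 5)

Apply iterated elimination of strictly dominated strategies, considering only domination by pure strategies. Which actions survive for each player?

P2 drop P (R beats it: A:10>9 B:11>9 C:4>3)
P2 drop Q (T beats it: A:5>1 B:4>2 C:5>4)
P1 drop A (C beats it: R:8>0 S:9>4 T:9>6)
P2 drop S (R beats it: B:11>3 C:4>1)
P1→{B,C} P2→{R,T}

Survivors P1:{B,C} P2:{R,T}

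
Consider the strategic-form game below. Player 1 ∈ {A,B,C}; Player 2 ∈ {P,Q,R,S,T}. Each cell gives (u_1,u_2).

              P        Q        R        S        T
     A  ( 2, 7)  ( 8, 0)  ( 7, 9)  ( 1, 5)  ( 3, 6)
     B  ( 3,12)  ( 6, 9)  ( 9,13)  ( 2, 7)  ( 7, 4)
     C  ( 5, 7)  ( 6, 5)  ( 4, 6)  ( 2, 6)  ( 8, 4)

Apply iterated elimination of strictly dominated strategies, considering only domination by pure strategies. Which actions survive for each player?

Survivors P1:{B,C} P2:{P,R}

P2 drop Q (P beats it: A:7>0 B:12>9 C:7>5)
P1 drop A (B beats it: P:3>2 R:9>7 S:2>1 T:7>3)
P2 drop S (P beats it: B:12>7 C:7>6)
P2 drop T (P beats it: B:12>4 C:7>4)
P1→{B,C} P2→{P,R}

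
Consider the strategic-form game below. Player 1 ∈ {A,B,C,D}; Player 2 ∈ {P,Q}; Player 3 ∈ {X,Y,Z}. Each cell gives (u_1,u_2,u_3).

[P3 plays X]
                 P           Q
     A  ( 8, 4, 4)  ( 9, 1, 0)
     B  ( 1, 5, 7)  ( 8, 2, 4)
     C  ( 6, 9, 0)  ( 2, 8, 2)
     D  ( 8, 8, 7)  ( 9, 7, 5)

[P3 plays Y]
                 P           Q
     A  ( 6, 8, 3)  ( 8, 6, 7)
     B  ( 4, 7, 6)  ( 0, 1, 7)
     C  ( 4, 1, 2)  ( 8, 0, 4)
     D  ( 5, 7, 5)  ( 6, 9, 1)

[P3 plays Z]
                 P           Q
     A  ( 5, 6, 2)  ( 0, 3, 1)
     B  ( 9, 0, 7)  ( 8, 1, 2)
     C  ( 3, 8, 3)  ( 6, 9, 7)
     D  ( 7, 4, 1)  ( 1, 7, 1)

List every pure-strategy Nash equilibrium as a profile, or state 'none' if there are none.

PSNE = {(A,P,X), (D,P,X)}

(A,P,X): NE
(A,P,Y): not NE [P3→X gives 4>3]
(A,P,Z): not NE [P1→B gives 9>5; P3→X gives 4>2]
(A,Q,X): not NE [P2→P gives 4>1; P3→Y gives 7>0]
(A,Q,Y): not NE [P2→P gives 8>6]
(A,Q,Z): not NE [P1→B gives 8>0; P2→P gives 6>3; P3→Y gives 7>1]
(B,P,X): not NE [P1→D gives 8>1]
(B,P,Y): not NE [P1→A gives 6>4; P3→Z gives 7>6]
(B,P,Z): not NE [P2→Q gives 1>0]
(B,Q,X): not NE [P1→D gives 9>8; P2→P gives 5>2; P3→Y gives 7>4]
(B,Q,Y): not NE [P1→C gives 8>0; P2→P gives 7>1]
(B,Q,Z): not NE [P3→Y gives 7>2]
(C,P,X): not NE [P1→D gives 8>6; P3→Z gives 3>0]
(C,P,Y): not NE [P1→A gives 6>4; P3→Z gives 3>2]
(C,P,Z): not NE [P1→B gives 9>3; P2→Q gives 9>8]
(C,Q,X): not NE [P1→D gives 9>2; P2→P gives 9>8; P3→Z gives 7>2]
(C,Q,Y): not NE [P2→P gives 1>0; P3→Z gives 7>4]
(C,Q,Z): not NE [P1→B gives 8>6]
(D,P,X): NE
(D,P,Y): not NE [P1→A gives 6>5; P2→Q gives 9>7; P3→X gives 7>5]
(D,P,Z): not NE [P1→B gives 9>7; P2→Q gives 7>4; P3→X gives 7>1]
(D,Q,X): not NE [P2→P gives 8>7]
(D,Q,Y): not NE [P1→C gives 8>6; P3→X gives 5>1]
(D,Q,Z): not NE [P1→B gives 8>1; P3→X gives 5>1]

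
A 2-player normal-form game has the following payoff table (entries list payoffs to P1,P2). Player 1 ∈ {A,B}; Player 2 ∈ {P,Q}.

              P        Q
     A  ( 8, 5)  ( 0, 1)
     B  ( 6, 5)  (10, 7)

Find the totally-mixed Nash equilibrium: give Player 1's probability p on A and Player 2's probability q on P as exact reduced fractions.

(p,q) = (1/3, 5/6)

P1 indiff ⇒ q·8+(1-q)·0 = q·6+(1-q)·10 ⇒ q(2) = (1-q)(10) ⇒ q = 5/6
P2 indiff ⇒ p·5+(1-p)·5 = p·1+(1-p)·7 ⇒ p(4) = (1-p)(2) ⇒ p = 1/3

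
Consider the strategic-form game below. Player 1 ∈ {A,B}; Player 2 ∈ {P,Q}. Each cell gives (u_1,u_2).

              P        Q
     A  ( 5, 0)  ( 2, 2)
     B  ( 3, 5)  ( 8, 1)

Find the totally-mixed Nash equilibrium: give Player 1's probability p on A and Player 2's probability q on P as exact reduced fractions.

P1 indiff ⇒ q·5+(1-q)·2 = q·3+(1-q)·8 ⇒ q(2) = (1-q)(6) ⇒ q = 3/4
P2 indiff ⇒ p·0+(1-p)·5 = p·2+(1-p)·1 ⇒ p(-2) = (1-p)(-4) ⇒ p = 2/3

P1 mixes 2/3 on A; P2 mixes 3/4 on P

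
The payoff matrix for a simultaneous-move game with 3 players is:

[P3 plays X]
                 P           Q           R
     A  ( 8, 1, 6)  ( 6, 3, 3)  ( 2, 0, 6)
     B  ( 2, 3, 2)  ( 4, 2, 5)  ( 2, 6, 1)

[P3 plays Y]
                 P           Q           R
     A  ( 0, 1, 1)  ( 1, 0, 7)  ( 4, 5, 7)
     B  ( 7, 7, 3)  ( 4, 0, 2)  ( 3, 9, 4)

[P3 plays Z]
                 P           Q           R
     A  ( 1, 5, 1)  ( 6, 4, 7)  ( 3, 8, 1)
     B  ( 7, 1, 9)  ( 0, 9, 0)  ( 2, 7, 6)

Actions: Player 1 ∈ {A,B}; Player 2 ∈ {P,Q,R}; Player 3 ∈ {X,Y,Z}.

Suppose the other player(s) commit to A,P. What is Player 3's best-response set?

u_3(X vs A,P) = 6
u_3(Y vs A,P) = 1
u_3(Z vs A,P) = 1
max payoff 6 at {X}

argmax u_3 = {X}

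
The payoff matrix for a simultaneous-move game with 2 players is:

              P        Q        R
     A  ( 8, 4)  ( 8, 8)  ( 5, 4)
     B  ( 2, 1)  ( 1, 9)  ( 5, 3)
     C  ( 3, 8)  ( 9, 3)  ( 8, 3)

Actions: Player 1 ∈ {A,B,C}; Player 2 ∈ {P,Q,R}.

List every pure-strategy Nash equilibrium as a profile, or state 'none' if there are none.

(A,P): not NE [P2→Q gives 8>4]
(A,Q): not NE [P1→C gives 9>8]
(A,R): not NE [P1→C gives 8>5; P2→Q gives 8>4]
(B,P): not NE [P1→A gives 8>2; P2→Q gives 9>1]
(B,Q): not NE [P1→C gives 9>1]
(B,R): not NE [P1→C gives 8>5; P2→Q gives 9>3]
(C,P): not NE [P1→A gives 8>3]
(C,Q): not NE [P2→P gives 8>3]
(C,R): not NE [P2→P gives 8>3]

No pure NE.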